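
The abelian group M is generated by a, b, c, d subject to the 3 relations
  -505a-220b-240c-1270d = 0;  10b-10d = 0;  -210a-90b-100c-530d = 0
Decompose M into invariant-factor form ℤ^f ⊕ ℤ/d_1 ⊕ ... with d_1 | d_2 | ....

rank_ℚ(R)=3; free=4−3=1
SNF(R) diag = [5, 10, 20] → torsion [5, 10, 20]

Answer: M ≅ ℤ^1 ⊕ ℤ/5 ⊕ ℤ/10 ⊕ ℤ/20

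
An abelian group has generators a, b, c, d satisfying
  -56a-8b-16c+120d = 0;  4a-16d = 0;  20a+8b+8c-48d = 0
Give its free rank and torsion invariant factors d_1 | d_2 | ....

Answer: M ≅ ℤ^1 ⊕ ℤ/4 ⊕ ℤ/8 ⊕ ℤ/8

Derivation:
rank_ℚ(R)=3; free=4−3=1
SNF(R) diag = [4, 8, 8] → torsion [4, 8, 8]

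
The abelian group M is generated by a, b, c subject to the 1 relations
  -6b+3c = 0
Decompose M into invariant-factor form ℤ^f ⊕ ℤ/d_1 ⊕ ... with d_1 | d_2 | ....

Answer: M ≅ ℤ^2 ⊕ ℤ/3

Derivation:
rank_ℚ(R)=1; free=3−1=2
SNF(R) diag = [3] → torsion [3]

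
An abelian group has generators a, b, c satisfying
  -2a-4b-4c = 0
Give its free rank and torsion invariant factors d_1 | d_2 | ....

rank_ℚ(R)=1; free=3−1=2
SNF(R) diag = [2] → torsion [2]

Answer: M ≅ ℤ^2 ⊕ ℤ/2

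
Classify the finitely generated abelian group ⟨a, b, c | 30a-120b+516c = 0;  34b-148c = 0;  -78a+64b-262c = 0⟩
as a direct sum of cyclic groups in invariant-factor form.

rank_ℚ(R)=3; free=3−3=0
SNF(R) diag = [2, 6, 6] → torsion [2, 6, 6]

Answer: M ≅ ℤ/2 ⊕ ℤ/6 ⊕ ℤ/6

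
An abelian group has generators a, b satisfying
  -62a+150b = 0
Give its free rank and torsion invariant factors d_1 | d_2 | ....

Answer: M ≅ ℤ^1 ⊕ ℤ/2

Derivation:
rank_ℚ(R)=1; free=2−1=1
SNF(R) diag = [2] → torsion [2]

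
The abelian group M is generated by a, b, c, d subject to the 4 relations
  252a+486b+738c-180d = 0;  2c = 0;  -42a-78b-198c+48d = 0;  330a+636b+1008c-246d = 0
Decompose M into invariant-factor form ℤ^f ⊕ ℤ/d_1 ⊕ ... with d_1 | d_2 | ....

Answer: M ≅ ℤ/2 ⊕ ℤ/6 ⊕ ℤ/18 ⊕ ℤ/54

Derivation:
rank_ℚ(R)=4; free=4−4=0
SNF(R) diag = [2, 6, 18, 54] → torsion [2, 6, 18, 54]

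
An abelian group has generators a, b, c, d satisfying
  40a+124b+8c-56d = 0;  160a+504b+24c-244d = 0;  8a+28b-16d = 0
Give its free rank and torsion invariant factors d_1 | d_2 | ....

rank_ℚ(R)=3; free=4−3=1
SNF(R) diag = [4, 4, 8] → torsion [4, 4, 8]

Answer: M ≅ ℤ^1 ⊕ ℤ/4 ⊕ ℤ/4 ⊕ ℤ/8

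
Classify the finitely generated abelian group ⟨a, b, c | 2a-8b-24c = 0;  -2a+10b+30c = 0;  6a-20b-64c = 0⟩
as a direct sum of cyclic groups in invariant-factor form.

Answer: M ≅ ℤ/2 ⊕ ℤ/2 ⊕ ℤ/4

Derivation:
rank_ℚ(R)=3; free=3−3=0
SNF(R) diag = [2, 2, 4] → torsion [2, 2, 4]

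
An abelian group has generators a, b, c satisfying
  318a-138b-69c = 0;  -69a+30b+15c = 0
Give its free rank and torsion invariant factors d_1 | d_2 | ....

Answer: M ≅ ℤ^1 ⊕ ℤ/3 ⊕ ℤ/3

Derivation:
rank_ℚ(R)=2; free=3−2=1
SNF(R) diag = [3, 3] → torsion [3, 3]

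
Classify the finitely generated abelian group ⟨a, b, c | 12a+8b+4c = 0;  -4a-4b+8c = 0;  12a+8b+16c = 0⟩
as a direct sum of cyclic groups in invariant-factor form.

Answer: M ≅ ℤ/4 ⊕ ℤ/4 ⊕ ℤ/12

Derivation:
rank_ℚ(R)=3; free=3−3=0
SNF(R) diag = [4, 4, 12] → torsion [4, 4, 12]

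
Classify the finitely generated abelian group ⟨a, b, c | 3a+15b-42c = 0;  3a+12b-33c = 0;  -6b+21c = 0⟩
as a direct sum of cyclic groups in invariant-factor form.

rank_ℚ(R)=3; free=3−3=0
SNF(R) diag = [3, 3, 3] → torsion [3, 3, 3]

Answer: M ≅ ℤ/3 ⊕ ℤ/3 ⊕ ℤ/3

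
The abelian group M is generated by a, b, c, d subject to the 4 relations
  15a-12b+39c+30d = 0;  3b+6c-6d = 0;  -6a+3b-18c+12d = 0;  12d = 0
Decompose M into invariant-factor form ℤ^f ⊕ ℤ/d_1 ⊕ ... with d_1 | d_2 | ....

rank_ℚ(R)=4; free=4−4=0
SNF(R) diag = [3, 3, 6, 12] → torsion [3, 3, 6, 12]

Answer: M ≅ ℤ/3 ⊕ ℤ/3 ⊕ ℤ/6 ⊕ ℤ/12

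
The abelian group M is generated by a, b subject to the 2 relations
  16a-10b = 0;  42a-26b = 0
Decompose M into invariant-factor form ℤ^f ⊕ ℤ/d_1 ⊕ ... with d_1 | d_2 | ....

Answer: M ≅ ℤ/2 ⊕ ℤ/2

Derivation:
rank_ℚ(R)=2; free=2−2=0
SNF(R) diag = [2, 2] → torsion [2, 2]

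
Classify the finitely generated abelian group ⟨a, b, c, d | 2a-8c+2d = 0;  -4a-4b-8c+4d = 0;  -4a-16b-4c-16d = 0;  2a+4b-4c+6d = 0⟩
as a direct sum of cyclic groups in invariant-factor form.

Answer: M ≅ ℤ/2 ⊕ ℤ/4 ⊕ ℤ/4 ⊕ ℤ/8

Derivation:
rank_ℚ(R)=4; free=4−4=0
SNF(R) diag = [2, 4, 4, 8] → torsion [2, 4, 4, 8]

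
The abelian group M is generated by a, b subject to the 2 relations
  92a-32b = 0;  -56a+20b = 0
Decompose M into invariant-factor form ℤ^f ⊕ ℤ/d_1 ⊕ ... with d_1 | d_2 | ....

Answer: M ≅ ℤ/4 ⊕ ℤ/12

Derivation:
rank_ℚ(R)=2; free=2−2=0
SNF(R) diag = [4, 12] → torsion [4, 12]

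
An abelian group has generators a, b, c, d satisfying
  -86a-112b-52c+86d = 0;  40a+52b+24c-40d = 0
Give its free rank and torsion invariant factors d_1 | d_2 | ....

Answer: M ≅ ℤ^2 ⊕ ℤ/2 ⊕ ℤ/4

Derivation:
rank_ℚ(R)=2; free=4−2=2
SNF(R) diag = [2, 4] → torsion [2, 4]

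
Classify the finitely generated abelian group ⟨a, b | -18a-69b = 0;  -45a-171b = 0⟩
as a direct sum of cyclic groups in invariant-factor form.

Answer: M ≅ ℤ/3 ⊕ ℤ/9

Derivation:
rank_ℚ(R)=2; free=2−2=0
SNF(R) diag = [3, 9] → torsion [3, 9]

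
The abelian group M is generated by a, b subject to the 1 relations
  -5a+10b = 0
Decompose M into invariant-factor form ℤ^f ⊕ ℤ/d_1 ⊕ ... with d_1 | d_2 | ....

rank_ℚ(R)=1; free=2−1=1
SNF(R) diag = [5] → torsion [5]

Answer: M ≅ ℤ^1 ⊕ ℤ/5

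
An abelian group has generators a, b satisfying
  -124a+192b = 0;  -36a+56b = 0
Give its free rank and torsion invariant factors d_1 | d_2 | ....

rank_ℚ(R)=2; free=2−2=0
SNF(R) diag = [4, 8] → torsion [4, 8]

Answer: M ≅ ℤ/4 ⊕ ℤ/8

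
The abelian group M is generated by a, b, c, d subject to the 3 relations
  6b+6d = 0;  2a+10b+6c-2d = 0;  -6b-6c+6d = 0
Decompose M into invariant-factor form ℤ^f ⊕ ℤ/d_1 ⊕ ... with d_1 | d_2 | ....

rank_ℚ(R)=3; free=4−3=1
SNF(R) diag = [2, 6, 6] → torsion [2, 6, 6]

Answer: M ≅ ℤ^1 ⊕ ℤ/2 ⊕ ℤ/6 ⊕ ℤ/6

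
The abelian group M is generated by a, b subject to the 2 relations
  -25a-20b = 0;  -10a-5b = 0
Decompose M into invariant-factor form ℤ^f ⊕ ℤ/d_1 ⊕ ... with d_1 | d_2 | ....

Answer: M ≅ ℤ/5 ⊕ ℤ/15

Derivation:
rank_ℚ(R)=2; free=2−2=0
SNF(R) diag = [5, 15] → torsion [5, 15]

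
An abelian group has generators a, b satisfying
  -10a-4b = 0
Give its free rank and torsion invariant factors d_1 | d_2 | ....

rank_ℚ(R)=1; free=2−1=1
SNF(R) diag = [2] → torsion [2]

Answer: M ≅ ℤ^1 ⊕ ℤ/2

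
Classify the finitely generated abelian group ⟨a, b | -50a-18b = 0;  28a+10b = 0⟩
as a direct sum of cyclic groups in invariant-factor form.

rank_ℚ(R)=2; free=2−2=0
SNF(R) diag = [2, 2] → torsion [2, 2]

Answer: M ≅ ℤ/2 ⊕ ℤ/2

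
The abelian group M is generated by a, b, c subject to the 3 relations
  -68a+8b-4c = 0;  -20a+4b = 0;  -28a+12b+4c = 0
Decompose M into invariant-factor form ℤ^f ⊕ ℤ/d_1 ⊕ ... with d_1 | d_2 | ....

Answer: M ≅ ℤ/4 ⊕ ℤ/4 ⊕ ℤ/4

Derivation:
rank_ℚ(R)=3; free=3−3=0
SNF(R) diag = [4, 4, 4] → torsion [4, 4, 4]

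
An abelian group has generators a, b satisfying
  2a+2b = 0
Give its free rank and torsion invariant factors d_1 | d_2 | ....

Answer: M ≅ ℤ^1 ⊕ ℤ/2

Derivation:
rank_ℚ(R)=1; free=2−1=1
SNF(R) diag = [2] → torsion [2]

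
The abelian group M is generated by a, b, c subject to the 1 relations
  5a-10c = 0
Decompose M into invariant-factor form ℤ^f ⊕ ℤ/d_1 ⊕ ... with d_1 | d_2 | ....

Answer: M ≅ ℤ^2 ⊕ ℤ/5

Derivation:
rank_ℚ(R)=1; free=3−1=2
SNF(R) diag = [5] → torsion [5]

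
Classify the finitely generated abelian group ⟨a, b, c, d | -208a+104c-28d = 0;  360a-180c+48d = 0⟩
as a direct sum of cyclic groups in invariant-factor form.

Answer: M ≅ ℤ^2 ⊕ ℤ/4 ⊕ ℤ/12

Derivation:
rank_ℚ(R)=2; free=4−2=2
SNF(R) diag = [4, 12] → torsion [4, 12]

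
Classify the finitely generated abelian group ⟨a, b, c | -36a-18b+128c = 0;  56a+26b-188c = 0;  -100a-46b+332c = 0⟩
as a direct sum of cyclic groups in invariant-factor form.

rank_ℚ(R)=3; free=3−3=0
SNF(R) diag = [2, 4, 12] → torsion [2, 4, 12]

Answer: M ≅ ℤ/2 ⊕ ℤ/4 ⊕ ℤ/12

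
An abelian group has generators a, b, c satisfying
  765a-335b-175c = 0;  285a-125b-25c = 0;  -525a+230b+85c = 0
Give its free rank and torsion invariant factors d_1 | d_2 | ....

Answer: M ≅ ℤ/5 ⊕ ℤ/15 ⊕ ℤ/30

Derivation:
rank_ℚ(R)=3; free=3−3=0
SNF(R) diag = [5, 15, 30] → torsion [5, 15, 30]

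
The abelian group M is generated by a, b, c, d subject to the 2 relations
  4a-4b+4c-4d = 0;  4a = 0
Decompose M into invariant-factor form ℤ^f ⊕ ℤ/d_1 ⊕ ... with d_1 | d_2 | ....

rank_ℚ(R)=2; free=4−2=2
SNF(R) diag = [4, 4] → torsion [4, 4]

Answer: M ≅ ℤ^2 ⊕ ℤ/4 ⊕ ℤ/4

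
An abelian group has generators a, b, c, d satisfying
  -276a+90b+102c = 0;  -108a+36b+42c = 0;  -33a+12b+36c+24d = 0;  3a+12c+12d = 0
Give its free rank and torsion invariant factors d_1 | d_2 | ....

rank_ℚ(R)=4; free=4−4=0
SNF(R) diag = [3, 6, 6, 12] → torsion [3, 6, 6, 12]

Answer: M ≅ ℤ/3 ⊕ ℤ/6 ⊕ ℤ/6 ⊕ ℤ/12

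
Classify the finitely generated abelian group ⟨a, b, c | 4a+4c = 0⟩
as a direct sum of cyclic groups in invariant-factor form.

Answer: M ≅ ℤ^2 ⊕ ℤ/4

Derivation:
rank_ℚ(R)=1; free=3−1=2
SNF(R) diag = [4] → torsion [4]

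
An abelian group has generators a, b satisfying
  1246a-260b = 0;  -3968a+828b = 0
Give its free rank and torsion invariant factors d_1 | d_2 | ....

rank_ℚ(R)=2; free=2−2=0
SNF(R) diag = [2, 4] → torsion [2, 4]

Answer: M ≅ ℤ/2 ⊕ ℤ/4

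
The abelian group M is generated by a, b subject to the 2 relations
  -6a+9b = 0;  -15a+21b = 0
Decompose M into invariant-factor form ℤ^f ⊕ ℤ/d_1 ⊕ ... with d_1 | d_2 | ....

rank_ℚ(R)=2; free=2−2=0
SNF(R) diag = [3, 3] → torsion [3, 3]

Answer: M ≅ ℤ/3 ⊕ ℤ/3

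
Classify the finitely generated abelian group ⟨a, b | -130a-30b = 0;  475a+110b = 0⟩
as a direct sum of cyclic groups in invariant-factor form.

rank_ℚ(R)=2; free=2−2=0
SNF(R) diag = [5, 10] → torsion [5, 10]

Answer: M ≅ ℤ/5 ⊕ ℤ/10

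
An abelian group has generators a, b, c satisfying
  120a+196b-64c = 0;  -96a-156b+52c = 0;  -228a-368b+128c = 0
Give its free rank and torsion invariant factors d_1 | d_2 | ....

rank_ℚ(R)=3; free=3−3=0
SNF(R) diag = [4, 4, 12] → torsion [4, 4, 12]

Answer: M ≅ ℤ/4 ⊕ ℤ/4 ⊕ ℤ/12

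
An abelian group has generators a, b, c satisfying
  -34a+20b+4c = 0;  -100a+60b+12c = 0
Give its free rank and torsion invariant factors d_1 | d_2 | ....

Answer: M ≅ ℤ^1 ⊕ ℤ/2 ⊕ ℤ/4

Derivation:
rank_ℚ(R)=2; free=3−2=1
SNF(R) diag = [2, 4] → torsion [2, 4]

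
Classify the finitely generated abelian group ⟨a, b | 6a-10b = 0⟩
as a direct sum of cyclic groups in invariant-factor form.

Answer: M ≅ ℤ^1 ⊕ ℤ/2

Derivation:
rank_ℚ(R)=1; free=2−1=1
SNF(R) diag = [2] → torsion [2]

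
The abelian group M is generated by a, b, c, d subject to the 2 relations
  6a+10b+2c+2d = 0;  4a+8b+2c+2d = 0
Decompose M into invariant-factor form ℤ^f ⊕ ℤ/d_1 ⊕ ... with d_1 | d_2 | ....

Answer: M ≅ ℤ^2 ⊕ ℤ/2 ⊕ ℤ/2

Derivation:
rank_ℚ(R)=2; free=4−2=2
SNF(R) diag = [2, 2] → torsion [2, 2]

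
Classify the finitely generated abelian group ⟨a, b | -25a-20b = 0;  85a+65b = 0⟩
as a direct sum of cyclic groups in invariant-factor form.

rank_ℚ(R)=2; free=2−2=0
SNF(R) diag = [5, 15] → torsion [5, 15]

Answer: M ≅ ℤ/5 ⊕ ℤ/15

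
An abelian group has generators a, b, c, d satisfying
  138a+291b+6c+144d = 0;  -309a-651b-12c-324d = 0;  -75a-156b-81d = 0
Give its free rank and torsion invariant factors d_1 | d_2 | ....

Answer: M ≅ ℤ^1 ⊕ ℤ/3 ⊕ ℤ/3 ⊕ ℤ/9

Derivation:
rank_ℚ(R)=3; free=4−3=1
SNF(R) diag = [3, 3, 9] → torsion [3, 3, 9]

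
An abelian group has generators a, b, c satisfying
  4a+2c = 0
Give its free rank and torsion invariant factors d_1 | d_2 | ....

Answer: M ≅ ℤ^2 ⊕ ℤ/2

Derivation:
rank_ℚ(R)=1; free=3−1=2
SNF(R) diag = [2] → torsion [2]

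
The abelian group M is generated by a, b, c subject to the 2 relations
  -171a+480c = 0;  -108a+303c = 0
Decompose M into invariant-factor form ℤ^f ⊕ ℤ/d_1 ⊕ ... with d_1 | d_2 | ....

Answer: M ≅ ℤ^1 ⊕ ℤ/3 ⊕ ℤ/9

Derivation:
rank_ℚ(R)=2; free=3−2=1
SNF(R) diag = [3, 9] → torsion [3, 9]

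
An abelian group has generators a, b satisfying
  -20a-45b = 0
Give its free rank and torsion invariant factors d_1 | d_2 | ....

Answer: M ≅ ℤ^1 ⊕ ℤ/5

Derivation:
rank_ℚ(R)=1; free=2−1=1
SNF(R) diag = [5] → torsion [5]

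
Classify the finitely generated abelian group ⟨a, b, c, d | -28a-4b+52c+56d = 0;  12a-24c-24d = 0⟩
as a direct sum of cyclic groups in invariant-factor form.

rank_ℚ(R)=2; free=4−2=2
SNF(R) diag = [4, 12] → torsion [4, 12]

Answer: M ≅ ℤ^2 ⊕ ℤ/4 ⊕ ℤ/12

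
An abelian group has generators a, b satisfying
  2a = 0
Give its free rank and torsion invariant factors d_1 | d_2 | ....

Answer: M ≅ ℤ^1 ⊕ ℤ/2

Derivation:
rank_ℚ(R)=1; free=2−1=1
SNF(R) diag = [2] → torsion [2]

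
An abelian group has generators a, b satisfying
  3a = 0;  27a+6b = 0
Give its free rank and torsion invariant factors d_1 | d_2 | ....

Answer: M ≅ ℤ/3 ⊕ ℤ/6

Derivation:
rank_ℚ(R)=2; free=2−2=0
SNF(R) diag = [3, 6] → torsion [3, 6]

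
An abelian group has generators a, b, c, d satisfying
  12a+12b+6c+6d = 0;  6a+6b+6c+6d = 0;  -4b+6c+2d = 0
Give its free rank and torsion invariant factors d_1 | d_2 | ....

Answer: M ≅ ℤ^1 ⊕ ℤ/2 ⊕ ℤ/6 ⊕ ℤ/12

Derivation:
rank_ℚ(R)=3; free=4−3=1
SNF(R) diag = [2, 6, 12] → torsion [2, 6, 12]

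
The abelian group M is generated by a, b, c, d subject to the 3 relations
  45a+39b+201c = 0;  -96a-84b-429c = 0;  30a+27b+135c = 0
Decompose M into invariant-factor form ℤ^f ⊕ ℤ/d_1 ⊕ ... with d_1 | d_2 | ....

rank_ℚ(R)=3; free=4−3=1
SNF(R) diag = [3, 3, 3] → torsion [3, 3, 3]

Answer: M ≅ ℤ^1 ⊕ ℤ/3 ⊕ ℤ/3 ⊕ ℤ/3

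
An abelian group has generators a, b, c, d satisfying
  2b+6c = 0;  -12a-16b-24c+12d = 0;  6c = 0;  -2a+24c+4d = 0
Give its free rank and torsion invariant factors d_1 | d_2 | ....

rank_ℚ(R)=4; free=4−4=0
SNF(R) diag = [2, 2, 6, 12] → torsion [2, 2, 6, 12]

Answer: M ≅ ℤ/2 ⊕ ℤ/2 ⊕ ℤ/6 ⊕ ℤ/12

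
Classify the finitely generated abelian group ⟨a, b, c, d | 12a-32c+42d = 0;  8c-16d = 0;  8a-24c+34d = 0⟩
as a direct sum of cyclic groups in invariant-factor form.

rank_ℚ(R)=3; free=4−3=1
SNF(R) diag = [2, 4, 8] → torsion [2, 4, 8]

Answer: M ≅ ℤ^1 ⊕ ℤ/2 ⊕ ℤ/4 ⊕ ℤ/8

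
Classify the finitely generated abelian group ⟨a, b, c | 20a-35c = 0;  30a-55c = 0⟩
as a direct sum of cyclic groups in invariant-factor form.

rank_ℚ(R)=2; free=3−2=1
SNF(R) diag = [5, 10] → torsion [5, 10]

Answer: M ≅ ℤ^1 ⊕ ℤ/5 ⊕ ℤ/10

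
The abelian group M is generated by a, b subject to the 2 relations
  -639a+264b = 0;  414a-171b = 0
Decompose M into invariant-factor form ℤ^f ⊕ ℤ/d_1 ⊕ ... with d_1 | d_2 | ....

Answer: M ≅ ℤ/3 ⊕ ℤ/9

Derivation:
rank_ℚ(R)=2; free=2−2=0
SNF(R) diag = [3, 9] → torsion [3, 9]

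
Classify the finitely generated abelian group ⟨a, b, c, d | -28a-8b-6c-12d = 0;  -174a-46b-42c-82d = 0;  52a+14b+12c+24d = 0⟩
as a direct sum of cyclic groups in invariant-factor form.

rank_ℚ(R)=3; free=4−3=1
SNF(R) diag = [2, 2, 6] → torsion [2, 2, 6]

Answer: M ≅ ℤ^1 ⊕ ℤ/2 ⊕ ℤ/2 ⊕ ℤ/6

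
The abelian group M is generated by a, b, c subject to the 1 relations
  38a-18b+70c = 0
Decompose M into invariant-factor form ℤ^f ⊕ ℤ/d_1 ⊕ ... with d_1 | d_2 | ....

rank_ℚ(R)=1; free=3−1=2
SNF(R) diag = [2] → torsion [2]

Answer: M ≅ ℤ^2 ⊕ ℤ/2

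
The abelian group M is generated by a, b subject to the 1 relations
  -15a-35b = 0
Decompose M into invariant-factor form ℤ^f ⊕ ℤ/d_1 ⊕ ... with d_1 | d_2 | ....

Answer: M ≅ ℤ^1 ⊕ ℤ/5

Derivation:
rank_ℚ(R)=1; free=2−1=1
SNF(R) diag = [5] → torsion [5]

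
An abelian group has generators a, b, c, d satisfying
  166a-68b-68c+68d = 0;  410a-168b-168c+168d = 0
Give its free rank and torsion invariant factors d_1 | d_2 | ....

Answer: M ≅ ℤ^2 ⊕ ℤ/2 ⊕ ℤ/4

Derivation:
rank_ℚ(R)=2; free=4−2=2
SNF(R) diag = [2, 4] → torsion [2, 4]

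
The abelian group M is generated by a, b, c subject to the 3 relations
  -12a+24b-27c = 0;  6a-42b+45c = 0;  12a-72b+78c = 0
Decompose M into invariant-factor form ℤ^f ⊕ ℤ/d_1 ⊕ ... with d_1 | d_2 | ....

Answer: M ≅ ℤ/3 ⊕ ℤ/6 ⊕ ℤ/12

Derivation:
rank_ℚ(R)=3; free=3−3=0
SNF(R) diag = [3, 6, 12] → torsion [3, 6, 12]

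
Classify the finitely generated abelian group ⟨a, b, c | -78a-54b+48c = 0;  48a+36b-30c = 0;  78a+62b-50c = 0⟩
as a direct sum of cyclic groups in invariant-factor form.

Answer: M ≅ ℤ/2 ⊕ ℤ/6 ⊕ ℤ/12

Derivation:
rank_ℚ(R)=3; free=3−3=0
SNF(R) diag = [2, 6, 12] → torsion [2, 6, 12]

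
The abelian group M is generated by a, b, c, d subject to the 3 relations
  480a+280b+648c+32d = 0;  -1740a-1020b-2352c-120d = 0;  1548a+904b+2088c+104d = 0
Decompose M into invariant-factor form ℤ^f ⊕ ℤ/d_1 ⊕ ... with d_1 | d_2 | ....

rank_ℚ(R)=3; free=4−3=1
SNF(R) diag = [4, 12, 24] → torsion [4, 12, 24]

Answer: M ≅ ℤ^1 ⊕ ℤ/4 ⊕ ℤ/12 ⊕ ℤ/24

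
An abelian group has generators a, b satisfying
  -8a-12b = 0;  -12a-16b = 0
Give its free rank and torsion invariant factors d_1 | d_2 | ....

rank_ℚ(R)=2; free=2−2=0
SNF(R) diag = [4, 4] → torsion [4, 4]

Answer: M ≅ ℤ/4 ⊕ ℤ/4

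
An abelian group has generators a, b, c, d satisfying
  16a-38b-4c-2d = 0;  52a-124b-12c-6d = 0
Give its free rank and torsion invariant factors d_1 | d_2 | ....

Answer: M ≅ ℤ^2 ⊕ ℤ/2 ⊕ ℤ/2

Derivation:
rank_ℚ(R)=2; free=4−2=2
SNF(R) diag = [2, 2] → torsion [2, 2]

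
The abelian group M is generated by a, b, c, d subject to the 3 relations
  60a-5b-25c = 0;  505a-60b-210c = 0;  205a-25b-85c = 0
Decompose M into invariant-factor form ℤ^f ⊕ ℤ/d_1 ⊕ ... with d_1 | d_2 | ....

Answer: M ≅ ℤ^1 ⊕ ℤ/5 ⊕ ℤ/5 ⊕ ℤ/10

Derivation:
rank_ℚ(R)=3; free=4−3=1
SNF(R) diag = [5, 5, 10] → torsion [5, 5, 10]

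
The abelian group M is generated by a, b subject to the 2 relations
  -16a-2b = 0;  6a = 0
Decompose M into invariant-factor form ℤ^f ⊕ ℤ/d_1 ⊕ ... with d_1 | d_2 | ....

rank_ℚ(R)=2; free=2−2=0
SNF(R) diag = [2, 6] → torsion [2, 6]

Answer: M ≅ ℤ/2 ⊕ ℤ/6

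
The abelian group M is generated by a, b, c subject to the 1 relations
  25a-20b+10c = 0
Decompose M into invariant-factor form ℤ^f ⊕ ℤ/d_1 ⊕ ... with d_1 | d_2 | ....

Answer: M ≅ ℤ^2 ⊕ ℤ/5

Derivation:
rank_ℚ(R)=1; free=3−1=2
SNF(R) diag = [5] → torsion [5]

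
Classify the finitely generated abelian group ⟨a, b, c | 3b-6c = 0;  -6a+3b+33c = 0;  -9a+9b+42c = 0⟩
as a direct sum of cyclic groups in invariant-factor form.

rank_ℚ(R)=3; free=3−3=0
SNF(R) diag = [3, 3, 3] → torsion [3, 3, 3]

Answer: M ≅ ℤ/3 ⊕ ℤ/3 ⊕ ℤ/3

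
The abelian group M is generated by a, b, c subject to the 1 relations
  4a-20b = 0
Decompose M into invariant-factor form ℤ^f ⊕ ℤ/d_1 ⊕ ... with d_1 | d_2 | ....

rank_ℚ(R)=1; free=3−1=2
SNF(R) diag = [4] → torsion [4]

Answer: M ≅ ℤ^2 ⊕ ℤ/4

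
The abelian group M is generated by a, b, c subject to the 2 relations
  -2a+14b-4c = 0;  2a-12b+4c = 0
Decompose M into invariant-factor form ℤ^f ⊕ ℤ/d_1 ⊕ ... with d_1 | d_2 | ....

Answer: M ≅ ℤ^1 ⊕ ℤ/2 ⊕ ℤ/2

Derivation:
rank_ℚ(R)=2; free=3−2=1
SNF(R) diag = [2, 2] → torsion [2, 2]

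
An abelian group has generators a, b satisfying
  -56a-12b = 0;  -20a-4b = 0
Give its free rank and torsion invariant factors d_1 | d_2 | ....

rank_ℚ(R)=2; free=2−2=0
SNF(R) diag = [4, 4] → torsion [4, 4]

Answer: M ≅ ℤ/4 ⊕ ℤ/4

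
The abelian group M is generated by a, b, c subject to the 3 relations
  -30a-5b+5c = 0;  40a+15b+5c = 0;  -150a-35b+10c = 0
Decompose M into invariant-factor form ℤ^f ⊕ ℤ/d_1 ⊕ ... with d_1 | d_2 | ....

Answer: M ≅ ℤ/5 ⊕ ℤ/5 ⊕ ℤ/10

Derivation:
rank_ℚ(R)=3; free=3−3=0
SNF(R) diag = [5, 5, 10] → torsion [5, 5, 10]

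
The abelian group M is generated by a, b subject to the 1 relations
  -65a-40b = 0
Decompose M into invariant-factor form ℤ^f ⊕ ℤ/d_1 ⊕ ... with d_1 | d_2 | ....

Answer: M ≅ ℤ^1 ⊕ ℤ/5

Derivation:
rank_ℚ(R)=1; free=2−1=1
SNF(R) diag = [5] → torsion [5]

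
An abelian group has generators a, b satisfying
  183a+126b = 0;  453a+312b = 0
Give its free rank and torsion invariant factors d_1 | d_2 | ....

rank_ℚ(R)=2; free=2−2=0
SNF(R) diag = [3, 6] → torsion [3, 6]

Answer: M ≅ ℤ/3 ⊕ ℤ/6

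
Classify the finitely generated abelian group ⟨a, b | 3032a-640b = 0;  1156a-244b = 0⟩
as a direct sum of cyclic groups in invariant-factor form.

rank_ℚ(R)=2; free=2−2=0
SNF(R) diag = [4, 8] → torsion [4, 8]

Answer: M ≅ ℤ/4 ⊕ ℤ/8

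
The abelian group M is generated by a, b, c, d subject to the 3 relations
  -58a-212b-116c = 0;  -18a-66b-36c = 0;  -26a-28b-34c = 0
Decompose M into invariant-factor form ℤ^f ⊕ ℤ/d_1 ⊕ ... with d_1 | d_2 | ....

Answer: M ≅ ℤ^1 ⊕ ℤ/2 ⊕ ℤ/6 ⊕ ℤ/18

Derivation:
rank_ℚ(R)=3; free=4−3=1
SNF(R) diag = [2, 6, 18] → torsion [2, 6, 18]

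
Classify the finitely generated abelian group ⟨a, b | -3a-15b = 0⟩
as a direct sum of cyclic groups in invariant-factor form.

rank_ℚ(R)=1; free=2−1=1
SNF(R) diag = [3] → torsion [3]

Answer: M ≅ ℤ^1 ⊕ ℤ/3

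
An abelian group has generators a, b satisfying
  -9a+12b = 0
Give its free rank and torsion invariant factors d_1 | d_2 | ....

Answer: M ≅ ℤ^1 ⊕ ℤ/3

Derivation:
rank_ℚ(R)=1; free=2−1=1
SNF(R) diag = [3] → torsion [3]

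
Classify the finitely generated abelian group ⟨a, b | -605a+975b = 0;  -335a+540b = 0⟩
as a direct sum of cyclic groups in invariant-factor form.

Answer: M ≅ ℤ/5 ⊕ ℤ/15

Derivation:
rank_ℚ(R)=2; free=2−2=0
SNF(R) diag = [5, 15] → torsion [5, 15]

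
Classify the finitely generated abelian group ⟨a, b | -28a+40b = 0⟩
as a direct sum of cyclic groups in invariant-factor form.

rank_ℚ(R)=1; free=2−1=1
SNF(R) diag = [4] → torsion [4]

Answer: M ≅ ℤ^1 ⊕ ℤ/4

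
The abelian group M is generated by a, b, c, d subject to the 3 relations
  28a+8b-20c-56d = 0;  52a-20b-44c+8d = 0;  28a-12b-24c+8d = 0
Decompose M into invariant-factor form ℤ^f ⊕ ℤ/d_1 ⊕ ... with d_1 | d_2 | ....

Answer: M ≅ ℤ^1 ⊕ ℤ/4 ⊕ ℤ/4 ⊕ ℤ/4

Derivation:
rank_ℚ(R)=3; free=4−3=1
SNF(R) diag = [4, 4, 4] → torsion [4, 4, 4]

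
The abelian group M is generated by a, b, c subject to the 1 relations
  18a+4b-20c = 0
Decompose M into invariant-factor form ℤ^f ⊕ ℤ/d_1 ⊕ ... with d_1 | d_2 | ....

rank_ℚ(R)=1; free=3−1=2
SNF(R) diag = [2] → torsion [2]

Answer: M ≅ ℤ^2 ⊕ ℤ/2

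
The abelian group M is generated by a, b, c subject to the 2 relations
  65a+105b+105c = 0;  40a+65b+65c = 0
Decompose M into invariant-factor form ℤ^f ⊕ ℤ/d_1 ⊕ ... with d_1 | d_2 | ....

rank_ℚ(R)=2; free=3−2=1
SNF(R) diag = [5, 5] → torsion [5, 5]

Answer: M ≅ ℤ^1 ⊕ ℤ/5 ⊕ ℤ/5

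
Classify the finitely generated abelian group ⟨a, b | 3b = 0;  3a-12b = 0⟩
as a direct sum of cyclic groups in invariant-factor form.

rank_ℚ(R)=2; free=2−2=0
SNF(R) diag = [3, 3] → torsion [3, 3]

Answer: M ≅ ℤ/3 ⊕ ℤ/3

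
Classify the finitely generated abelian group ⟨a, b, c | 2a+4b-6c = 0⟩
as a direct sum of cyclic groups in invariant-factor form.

rank_ℚ(R)=1; free=3−1=2
SNF(R) diag = [2] → torsion [2]

Answer: M ≅ ℤ^2 ⊕ ℤ/2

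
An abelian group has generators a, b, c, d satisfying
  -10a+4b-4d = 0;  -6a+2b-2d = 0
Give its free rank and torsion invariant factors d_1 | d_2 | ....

Answer: M ≅ ℤ^2 ⊕ ℤ/2 ⊕ ℤ/2

Derivation:
rank_ℚ(R)=2; free=4−2=2
SNF(R) diag = [2, 2] → torsion [2, 2]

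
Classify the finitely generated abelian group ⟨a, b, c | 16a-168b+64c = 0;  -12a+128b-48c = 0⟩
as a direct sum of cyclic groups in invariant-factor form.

Answer: M ≅ ℤ^1 ⊕ ℤ/4 ⊕ ℤ/8

Derivation:
rank_ℚ(R)=2; free=3−2=1
SNF(R) diag = [4, 8] → torsion [4, 8]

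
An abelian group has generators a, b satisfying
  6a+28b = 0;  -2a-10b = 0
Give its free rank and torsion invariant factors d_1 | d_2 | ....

Answer: M ≅ ℤ/2 ⊕ ℤ/2

Derivation:
rank_ℚ(R)=2; free=2−2=0
SNF(R) diag = [2, 2] → torsion [2, 2]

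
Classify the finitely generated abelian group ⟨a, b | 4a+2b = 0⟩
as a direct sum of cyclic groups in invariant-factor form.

Answer: M ≅ ℤ^1 ⊕ ℤ/2

Derivation:
rank_ℚ(R)=1; free=2−1=1
SNF(R) diag = [2] → torsion [2]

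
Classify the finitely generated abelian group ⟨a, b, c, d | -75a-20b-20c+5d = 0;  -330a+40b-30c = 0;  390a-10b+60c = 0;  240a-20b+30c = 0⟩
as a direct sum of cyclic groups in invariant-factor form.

rank_ℚ(R)=4; free=4−4=0
SNF(R) diag = [5, 10, 30, 90] → torsion [5, 10, 30, 90]

Answer: M ≅ ℤ/5 ⊕ ℤ/10 ⊕ ℤ/30 ⊕ ℤ/90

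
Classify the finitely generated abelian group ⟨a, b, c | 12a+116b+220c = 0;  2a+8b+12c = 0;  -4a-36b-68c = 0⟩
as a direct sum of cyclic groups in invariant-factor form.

rank_ℚ(R)=3; free=3−3=0
SNF(R) diag = [2, 4, 8] → torsion [2, 4, 8]

Answer: M ≅ ℤ/2 ⊕ ℤ/4 ⊕ ℤ/8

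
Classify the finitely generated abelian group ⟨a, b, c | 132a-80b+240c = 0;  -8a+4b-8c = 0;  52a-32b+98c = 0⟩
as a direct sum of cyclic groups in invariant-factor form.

rank_ℚ(R)=3; free=3−3=0
SNF(R) diag = [2, 4, 4] → torsion [2, 4, 4]

Answer: M ≅ ℤ/2 ⊕ ℤ/4 ⊕ ℤ/4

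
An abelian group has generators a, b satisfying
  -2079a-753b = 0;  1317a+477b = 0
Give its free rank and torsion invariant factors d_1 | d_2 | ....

rank_ℚ(R)=2; free=2−2=0
SNF(R) diag = [3, 6] → torsion [3, 6]

Answer: M ≅ ℤ/3 ⊕ ℤ/6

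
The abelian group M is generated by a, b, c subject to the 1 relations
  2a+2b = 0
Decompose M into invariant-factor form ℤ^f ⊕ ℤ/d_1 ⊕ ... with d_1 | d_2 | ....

Answer: M ≅ ℤ^2 ⊕ ℤ/2

Derivation:
rank_ℚ(R)=1; free=3−1=2
SNF(R) diag = [2] → torsion [2]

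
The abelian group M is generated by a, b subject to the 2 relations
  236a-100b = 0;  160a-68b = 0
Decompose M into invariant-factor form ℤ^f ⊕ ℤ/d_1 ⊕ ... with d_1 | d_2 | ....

Answer: M ≅ ℤ/4 ⊕ ℤ/12

Derivation:
rank_ℚ(R)=2; free=2−2=0
SNF(R) diag = [4, 12] → torsion [4, 12]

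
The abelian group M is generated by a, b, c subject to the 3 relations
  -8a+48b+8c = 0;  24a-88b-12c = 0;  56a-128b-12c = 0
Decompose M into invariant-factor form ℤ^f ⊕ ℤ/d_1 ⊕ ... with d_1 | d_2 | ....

Answer: M ≅ ℤ/4 ⊕ ℤ/8 ⊕ ℤ/8

Derivation:
rank_ℚ(R)=3; free=3−3=0
SNF(R) diag = [4, 8, 8] → torsion [4, 8, 8]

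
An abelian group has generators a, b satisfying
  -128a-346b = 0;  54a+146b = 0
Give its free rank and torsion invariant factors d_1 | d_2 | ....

Answer: M ≅ ℤ/2 ⊕ ℤ/2

Derivation:
rank_ℚ(R)=2; free=2−2=0
SNF(R) diag = [2, 2] → torsion [2, 2]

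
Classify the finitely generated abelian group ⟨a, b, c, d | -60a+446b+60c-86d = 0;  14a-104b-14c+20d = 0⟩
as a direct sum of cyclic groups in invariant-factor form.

rank_ℚ(R)=2; free=4−2=2
SNF(R) diag = [2, 2] → torsion [2, 2]

Answer: M ≅ ℤ^2 ⊕ ℤ/2 ⊕ ℤ/2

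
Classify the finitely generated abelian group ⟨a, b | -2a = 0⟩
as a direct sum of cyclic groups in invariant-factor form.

rank_ℚ(R)=1; free=2−1=1
SNF(R) diag = [2] → torsion [2]

Answer: M ≅ ℤ^1 ⊕ ℤ/2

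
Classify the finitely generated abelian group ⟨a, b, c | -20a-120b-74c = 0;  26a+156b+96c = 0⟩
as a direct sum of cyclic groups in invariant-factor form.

rank_ℚ(R)=2; free=3−2=1
SNF(R) diag = [2, 2] → torsion [2, 2]

Answer: M ≅ ℤ^1 ⊕ ℤ/2 ⊕ ℤ/2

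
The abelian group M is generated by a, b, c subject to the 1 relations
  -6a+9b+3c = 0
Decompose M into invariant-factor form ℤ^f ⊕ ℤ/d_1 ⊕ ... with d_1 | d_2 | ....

rank_ℚ(R)=1; free=3−1=2
SNF(R) diag = [3] → torsion [3]

Answer: M ≅ ℤ^2 ⊕ ℤ/3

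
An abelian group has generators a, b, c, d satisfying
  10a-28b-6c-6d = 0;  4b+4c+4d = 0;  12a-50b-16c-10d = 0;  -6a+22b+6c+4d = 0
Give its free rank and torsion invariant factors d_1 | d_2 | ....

rank_ℚ(R)=4; free=4−4=0
SNF(R) diag = [2, 2, 4, 4] → torsion [2, 2, 4, 4]

Answer: M ≅ ℤ/2 ⊕ ℤ/2 ⊕ ℤ/4 ⊕ ℤ/4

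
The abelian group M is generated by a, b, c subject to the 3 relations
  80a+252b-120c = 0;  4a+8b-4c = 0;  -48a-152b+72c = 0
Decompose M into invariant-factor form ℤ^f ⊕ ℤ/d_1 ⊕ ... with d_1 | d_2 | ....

Answer: M ≅ ℤ/4 ⊕ ℤ/4 ⊕ ℤ/8

Derivation:
rank_ℚ(R)=3; free=3−3=0
SNF(R) diag = [4, 4, 8] → torsion [4, 4, 8]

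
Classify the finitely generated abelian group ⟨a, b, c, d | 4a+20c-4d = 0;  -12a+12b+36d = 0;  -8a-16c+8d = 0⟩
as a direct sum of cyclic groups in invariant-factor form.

rank_ℚ(R)=3; free=4−3=1
SNF(R) diag = [4, 12, 24] → torsion [4, 12, 24]

Answer: M ≅ ℤ^1 ⊕ ℤ/4 ⊕ ℤ/12 ⊕ ℤ/24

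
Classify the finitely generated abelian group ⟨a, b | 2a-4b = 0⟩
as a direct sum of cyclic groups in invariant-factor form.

rank_ℚ(R)=1; free=2−1=1
SNF(R) diag = [2] → torsion [2]

Answer: M ≅ ℤ^1 ⊕ ℤ/2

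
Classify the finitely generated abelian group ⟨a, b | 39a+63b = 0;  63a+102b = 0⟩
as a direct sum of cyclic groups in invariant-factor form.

rank_ℚ(R)=2; free=2−2=0
SNF(R) diag = [3, 3] → torsion [3, 3]

Answer: M ≅ ℤ/3 ⊕ ℤ/3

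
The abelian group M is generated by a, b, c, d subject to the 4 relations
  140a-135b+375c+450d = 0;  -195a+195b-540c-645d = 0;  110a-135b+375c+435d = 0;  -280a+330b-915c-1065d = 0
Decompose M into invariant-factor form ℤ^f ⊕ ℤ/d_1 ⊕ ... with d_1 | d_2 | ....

Answer: M ≅ ℤ/5 ⊕ ℤ/15 ⊕ ℤ/15 ⊕ ℤ/15

Derivation:
rank_ℚ(R)=4; free=4−4=0
SNF(R) diag = [5, 15, 15, 15] → torsion [5, 15, 15, 15]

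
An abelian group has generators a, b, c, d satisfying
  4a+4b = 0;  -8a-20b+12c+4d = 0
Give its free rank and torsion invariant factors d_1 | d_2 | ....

rank_ℚ(R)=2; free=4−2=2
SNF(R) diag = [4, 4] → torsion [4, 4]

Answer: M ≅ ℤ^2 ⊕ ℤ/4 ⊕ ℤ/4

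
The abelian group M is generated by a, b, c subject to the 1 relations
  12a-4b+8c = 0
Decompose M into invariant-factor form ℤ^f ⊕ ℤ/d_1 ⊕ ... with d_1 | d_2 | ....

Answer: M ≅ ℤ^2 ⊕ ℤ/4

Derivation:
rank_ℚ(R)=1; free=3−1=2
SNF(R) diag = [4] → torsion [4]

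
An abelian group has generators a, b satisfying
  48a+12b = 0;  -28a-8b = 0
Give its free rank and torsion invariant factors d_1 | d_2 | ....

rank_ℚ(R)=2; free=2−2=0
SNF(R) diag = [4, 12] → torsion [4, 12]

Answer: M ≅ ℤ/4 ⊕ ℤ/12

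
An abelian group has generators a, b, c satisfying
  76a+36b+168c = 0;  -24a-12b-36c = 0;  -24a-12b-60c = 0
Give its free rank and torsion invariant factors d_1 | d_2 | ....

Answer: M ≅ ℤ/4 ⊕ ℤ/12 ⊕ ℤ/24

Derivation:
rank_ℚ(R)=3; free=3−3=0
SNF(R) diag = [4, 12, 24] → torsion [4, 12, 24]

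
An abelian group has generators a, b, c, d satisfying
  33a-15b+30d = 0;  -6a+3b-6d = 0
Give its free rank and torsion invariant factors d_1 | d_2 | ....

Answer: M ≅ ℤ^2 ⊕ ℤ/3 ⊕ ℤ/3

Derivation:
rank_ℚ(R)=2; free=4−2=2
SNF(R) diag = [3, 3] → torsion [3, 3]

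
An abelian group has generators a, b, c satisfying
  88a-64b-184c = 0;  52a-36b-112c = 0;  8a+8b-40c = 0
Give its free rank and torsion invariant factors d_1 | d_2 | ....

rank_ℚ(R)=3; free=3−3=0
SNF(R) diag = [4, 8, 8] → torsion [4, 8, 8]

Answer: M ≅ ℤ/4 ⊕ ℤ/8 ⊕ ℤ/8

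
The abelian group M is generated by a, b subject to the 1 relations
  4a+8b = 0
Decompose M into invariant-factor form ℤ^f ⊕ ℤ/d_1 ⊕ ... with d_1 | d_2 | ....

rank_ℚ(R)=1; free=2−1=1
SNF(R) diag = [4] → torsion [4]

Answer: M ≅ ℤ^1 ⊕ ℤ/4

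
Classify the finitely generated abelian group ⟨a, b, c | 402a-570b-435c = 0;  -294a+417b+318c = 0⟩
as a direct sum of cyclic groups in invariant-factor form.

Answer: M ≅ ℤ^1 ⊕ ℤ/3 ⊕ ℤ/9

Derivation:
rank_ℚ(R)=2; free=3−2=1
SNF(R) diag = [3, 9] → torsion [3, 9]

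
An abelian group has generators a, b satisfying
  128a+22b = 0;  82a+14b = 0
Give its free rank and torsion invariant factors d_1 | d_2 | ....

Answer: M ≅ ℤ/2 ⊕ ℤ/6

Derivation:
rank_ℚ(R)=2; free=2−2=0
SNF(R) diag = [2, 6] → torsion [2, 6]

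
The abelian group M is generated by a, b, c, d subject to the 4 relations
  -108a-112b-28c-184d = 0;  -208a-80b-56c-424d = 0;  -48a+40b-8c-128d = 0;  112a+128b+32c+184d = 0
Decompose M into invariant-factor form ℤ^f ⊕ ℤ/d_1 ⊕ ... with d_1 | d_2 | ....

rank_ℚ(R)=4; free=4−4=0
SNF(R) diag = [4, 8, 24, 72] → torsion [4, 8, 24, 72]

Answer: M ≅ ℤ/4 ⊕ ℤ/8 ⊕ ℤ/24 ⊕ ℤ/72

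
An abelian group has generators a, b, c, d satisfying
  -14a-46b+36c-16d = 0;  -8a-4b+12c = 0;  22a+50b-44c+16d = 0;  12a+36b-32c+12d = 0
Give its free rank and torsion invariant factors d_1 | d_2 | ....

rank_ℚ(R)=4; free=4−4=0
SNF(R) diag = [2, 4, 4, 12] → torsion [2, 4, 4, 12]

Answer: M ≅ ℤ/2 ⊕ ℤ/4 ⊕ ℤ/4 ⊕ ℤ/12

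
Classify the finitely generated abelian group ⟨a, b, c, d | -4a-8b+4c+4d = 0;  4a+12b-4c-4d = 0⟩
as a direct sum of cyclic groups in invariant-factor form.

rank_ℚ(R)=2; free=4−2=2
SNF(R) diag = [4, 4] → torsion [4, 4]

Answer: M ≅ ℤ^2 ⊕ ℤ/4 ⊕ ℤ/4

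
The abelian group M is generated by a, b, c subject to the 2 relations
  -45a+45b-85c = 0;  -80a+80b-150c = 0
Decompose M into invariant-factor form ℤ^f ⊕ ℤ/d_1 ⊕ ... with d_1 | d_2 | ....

rank_ℚ(R)=2; free=3−2=1
SNF(R) diag = [5, 10] → torsion [5, 10]

Answer: M ≅ ℤ^1 ⊕ ℤ/5 ⊕ ℤ/10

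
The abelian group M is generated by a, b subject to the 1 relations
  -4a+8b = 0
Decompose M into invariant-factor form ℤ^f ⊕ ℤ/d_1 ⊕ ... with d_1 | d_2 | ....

rank_ℚ(R)=1; free=2−1=1
SNF(R) diag = [4] → torsion [4]

Answer: M ≅ ℤ^1 ⊕ ℤ/4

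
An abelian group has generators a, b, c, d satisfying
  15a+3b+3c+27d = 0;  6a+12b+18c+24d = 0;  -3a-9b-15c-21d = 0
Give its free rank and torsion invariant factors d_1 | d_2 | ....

rank_ℚ(R)=3; free=4−3=1
SNF(R) diag = [3, 6, 12] → torsion [3, 6, 12]

Answer: M ≅ ℤ^1 ⊕ ℤ/3 ⊕ ℤ/6 ⊕ ℤ/12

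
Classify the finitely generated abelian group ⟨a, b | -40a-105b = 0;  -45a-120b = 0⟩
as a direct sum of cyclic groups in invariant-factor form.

rank_ℚ(R)=2; free=2−2=0
SNF(R) diag = [5, 15] → torsion [5, 15]

Answer: M ≅ ℤ/5 ⊕ ℤ/15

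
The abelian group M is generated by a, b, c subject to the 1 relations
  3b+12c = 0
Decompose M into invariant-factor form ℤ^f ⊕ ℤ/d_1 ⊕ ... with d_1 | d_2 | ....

rank_ℚ(R)=1; free=3−1=2
SNF(R) diag = [3] → torsion [3]

Answer: M ≅ ℤ^2 ⊕ ℤ/3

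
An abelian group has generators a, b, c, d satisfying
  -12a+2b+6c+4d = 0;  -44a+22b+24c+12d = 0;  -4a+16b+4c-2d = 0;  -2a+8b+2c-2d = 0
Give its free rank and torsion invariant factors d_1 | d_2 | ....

rank_ℚ(R)=4; free=4−4=0
SNF(R) diag = [2, 2, 2, 2] → torsion [2, 2, 2, 2]

Answer: M ≅ ℤ/2 ⊕ ℤ/2 ⊕ ℤ/2 ⊕ ℤ/2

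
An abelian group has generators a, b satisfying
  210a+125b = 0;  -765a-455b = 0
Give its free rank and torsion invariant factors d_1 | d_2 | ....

Answer: M ≅ ℤ/5 ⊕ ℤ/15

Derivation:
rank_ℚ(R)=2; free=2−2=0
SNF(R) diag = [5, 15] → torsion [5, 15]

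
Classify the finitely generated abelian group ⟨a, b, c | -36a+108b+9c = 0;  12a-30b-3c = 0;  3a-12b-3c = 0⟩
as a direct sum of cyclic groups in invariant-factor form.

rank_ℚ(R)=3; free=3−3=0
SNF(R) diag = [3, 9, 18] → torsion [3, 9, 18]

Answer: M ≅ ℤ/3 ⊕ ℤ/9 ⊕ ℤ/18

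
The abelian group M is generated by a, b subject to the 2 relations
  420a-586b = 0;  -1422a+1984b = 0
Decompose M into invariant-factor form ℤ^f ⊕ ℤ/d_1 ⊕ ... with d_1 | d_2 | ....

rank_ℚ(R)=2; free=2−2=0
SNF(R) diag = [2, 6] → torsion [2, 6]

Answer: M ≅ ℤ/2 ⊕ ℤ/6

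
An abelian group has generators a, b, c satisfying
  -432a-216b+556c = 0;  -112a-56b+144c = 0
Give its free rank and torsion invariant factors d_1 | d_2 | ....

Answer: M ≅ ℤ^1 ⊕ ℤ/4 ⊕ ℤ/8

Derivation:
rank_ℚ(R)=2; free=3−2=1
SNF(R) diag = [4, 8] → torsion [4, 8]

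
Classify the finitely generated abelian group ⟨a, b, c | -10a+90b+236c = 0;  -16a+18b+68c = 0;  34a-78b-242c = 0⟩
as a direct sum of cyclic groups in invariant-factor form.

rank_ℚ(R)=3; free=3−3=0
SNF(R) diag = [2, 6, 18] → torsion [2, 6, 18]

Answer: M ≅ ℤ/2 ⊕ ℤ/6 ⊕ ℤ/18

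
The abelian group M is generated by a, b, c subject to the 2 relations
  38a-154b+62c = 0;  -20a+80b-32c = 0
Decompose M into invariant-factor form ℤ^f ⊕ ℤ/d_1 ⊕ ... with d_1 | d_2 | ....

rank_ℚ(R)=2; free=3−2=1
SNF(R) diag = [2, 4] → torsion [2, 4]

Answer: M ≅ ℤ^1 ⊕ ℤ/2 ⊕ ℤ/4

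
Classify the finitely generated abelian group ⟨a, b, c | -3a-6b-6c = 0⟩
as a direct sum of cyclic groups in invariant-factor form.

rank_ℚ(R)=1; free=3−1=2
SNF(R) diag = [3] → torsion [3]

Answer: M ≅ ℤ^2 ⊕ ℤ/3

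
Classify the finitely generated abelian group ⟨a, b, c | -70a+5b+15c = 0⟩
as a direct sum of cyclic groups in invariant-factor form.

rank_ℚ(R)=1; free=3−1=2
SNF(R) diag = [5] → torsion [5]

Answer: M ≅ ℤ^2 ⊕ ℤ/5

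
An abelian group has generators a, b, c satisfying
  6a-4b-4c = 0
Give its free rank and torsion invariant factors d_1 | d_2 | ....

rank_ℚ(R)=1; free=3−1=2
SNF(R) diag = [2] → torsion [2]

Answer: M ≅ ℤ^2 ⊕ ℤ/2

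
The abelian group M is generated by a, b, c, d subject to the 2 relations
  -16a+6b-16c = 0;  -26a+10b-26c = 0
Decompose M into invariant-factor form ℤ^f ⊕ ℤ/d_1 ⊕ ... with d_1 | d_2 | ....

rank_ℚ(R)=2; free=4−2=2
SNF(R) diag = [2, 2] → torsion [2, 2]

Answer: M ≅ ℤ^2 ⊕ ℤ/2 ⊕ ℤ/2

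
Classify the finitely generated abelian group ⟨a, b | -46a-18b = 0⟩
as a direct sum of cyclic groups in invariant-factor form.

Answer: M ≅ ℤ^1 ⊕ ℤ/2

Derivation:
rank_ℚ(R)=1; free=2−1=1
SNF(R) diag = [2] → torsion [2]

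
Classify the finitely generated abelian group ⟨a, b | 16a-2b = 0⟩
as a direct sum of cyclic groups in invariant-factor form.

rank_ℚ(R)=1; free=2−1=1
SNF(R) diag = [2] → torsion [2]

Answer: M ≅ ℤ^1 ⊕ ℤ/2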